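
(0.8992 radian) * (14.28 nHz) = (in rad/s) 1.284e-08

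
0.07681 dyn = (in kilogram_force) 7.832e-08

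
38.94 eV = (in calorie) 1.491e-18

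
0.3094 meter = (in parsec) 1.003e-17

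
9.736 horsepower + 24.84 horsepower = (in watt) 2.578e+04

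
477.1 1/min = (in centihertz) 795.2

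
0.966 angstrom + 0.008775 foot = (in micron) 2675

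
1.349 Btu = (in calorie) 340.2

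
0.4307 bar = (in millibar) 430.7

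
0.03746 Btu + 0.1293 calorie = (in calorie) 9.575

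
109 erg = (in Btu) 1.033e-08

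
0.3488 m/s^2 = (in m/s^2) 0.3488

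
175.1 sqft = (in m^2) 16.27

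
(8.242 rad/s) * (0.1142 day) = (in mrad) 8.132e+07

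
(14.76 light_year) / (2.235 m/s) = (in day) 7.231e+11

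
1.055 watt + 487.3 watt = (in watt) 488.4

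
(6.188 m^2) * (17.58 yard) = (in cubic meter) 99.47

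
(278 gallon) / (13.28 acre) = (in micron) 19.58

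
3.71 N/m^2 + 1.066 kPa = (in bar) 0.0107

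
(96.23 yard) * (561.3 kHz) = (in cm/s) 4.939e+09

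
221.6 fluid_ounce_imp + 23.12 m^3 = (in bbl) 145.5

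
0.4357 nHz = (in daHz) 4.357e-11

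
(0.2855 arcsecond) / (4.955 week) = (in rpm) 4.411e-12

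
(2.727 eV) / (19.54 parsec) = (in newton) 7.246e-37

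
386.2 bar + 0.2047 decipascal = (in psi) 5601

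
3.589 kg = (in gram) 3589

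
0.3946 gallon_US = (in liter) 1.494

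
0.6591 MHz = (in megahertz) 0.6591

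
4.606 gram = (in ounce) 0.1625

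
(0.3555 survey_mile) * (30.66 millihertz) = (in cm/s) 1754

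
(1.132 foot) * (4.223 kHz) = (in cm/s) 1.457e+05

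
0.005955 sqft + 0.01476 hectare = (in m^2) 147.6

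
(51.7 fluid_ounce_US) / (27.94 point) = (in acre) 3.833e-05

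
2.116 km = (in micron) 2.116e+09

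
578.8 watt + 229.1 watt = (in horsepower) 1.083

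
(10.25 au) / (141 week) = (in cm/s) 1.798e+06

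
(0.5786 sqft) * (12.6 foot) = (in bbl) 1.298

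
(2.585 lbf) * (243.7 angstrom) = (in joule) 2.802e-07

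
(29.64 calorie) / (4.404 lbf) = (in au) 4.232e-11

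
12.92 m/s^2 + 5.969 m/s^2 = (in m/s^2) 18.89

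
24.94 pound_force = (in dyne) 1.109e+07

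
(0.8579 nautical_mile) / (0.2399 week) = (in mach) 3.216e-05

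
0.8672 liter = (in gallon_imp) 0.1908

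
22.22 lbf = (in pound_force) 22.22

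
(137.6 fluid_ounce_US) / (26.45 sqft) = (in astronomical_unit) 1.107e-14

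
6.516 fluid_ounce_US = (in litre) 0.1927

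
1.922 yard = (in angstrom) 1.757e+10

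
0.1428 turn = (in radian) 0.8972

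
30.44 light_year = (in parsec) 9.333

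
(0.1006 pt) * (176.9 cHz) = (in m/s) 6.278e-05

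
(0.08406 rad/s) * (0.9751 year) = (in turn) 4.114e+05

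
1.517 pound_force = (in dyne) 6.748e+05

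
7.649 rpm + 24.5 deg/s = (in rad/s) 1.229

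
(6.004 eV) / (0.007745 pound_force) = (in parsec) 9.049e-34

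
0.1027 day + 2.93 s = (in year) 0.0002815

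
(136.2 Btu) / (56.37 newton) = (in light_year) 2.695e-13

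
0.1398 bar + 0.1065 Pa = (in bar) 0.1398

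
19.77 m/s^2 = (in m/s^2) 19.77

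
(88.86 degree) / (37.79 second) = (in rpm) 0.3919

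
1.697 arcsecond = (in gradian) 0.0005238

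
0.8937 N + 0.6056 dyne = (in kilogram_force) 0.09113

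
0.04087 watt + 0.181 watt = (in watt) 0.2219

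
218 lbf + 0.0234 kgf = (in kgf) 98.91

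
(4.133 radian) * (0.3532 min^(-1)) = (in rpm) 0.2323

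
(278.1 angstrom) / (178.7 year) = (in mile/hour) 1.104e-17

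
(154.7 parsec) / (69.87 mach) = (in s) 2.006e+14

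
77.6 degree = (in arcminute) 4656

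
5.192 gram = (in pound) 0.01145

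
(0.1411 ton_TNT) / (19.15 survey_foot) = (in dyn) 1.011e+13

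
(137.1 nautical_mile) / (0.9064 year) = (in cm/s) 0.8883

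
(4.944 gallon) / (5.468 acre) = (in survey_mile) 5.255e-10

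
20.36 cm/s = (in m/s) 0.2036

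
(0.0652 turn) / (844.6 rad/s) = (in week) 8.02e-10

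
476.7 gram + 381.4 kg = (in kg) 381.9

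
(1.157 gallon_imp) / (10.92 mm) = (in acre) 0.000119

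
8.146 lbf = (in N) 36.24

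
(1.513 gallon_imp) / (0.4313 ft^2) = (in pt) 486.6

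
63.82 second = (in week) 0.0001055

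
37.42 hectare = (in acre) 92.47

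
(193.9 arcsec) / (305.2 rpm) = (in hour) 8.17e-09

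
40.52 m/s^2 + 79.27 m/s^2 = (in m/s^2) 119.8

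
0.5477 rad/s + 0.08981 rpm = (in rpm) 5.32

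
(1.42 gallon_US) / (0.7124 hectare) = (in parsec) 2.445e-23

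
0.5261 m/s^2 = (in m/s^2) 0.5261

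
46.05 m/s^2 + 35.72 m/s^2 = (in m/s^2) 81.77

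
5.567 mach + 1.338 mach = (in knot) 4570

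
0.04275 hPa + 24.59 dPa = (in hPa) 0.06734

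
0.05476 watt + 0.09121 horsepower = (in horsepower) 0.09128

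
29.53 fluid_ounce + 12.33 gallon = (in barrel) 0.2991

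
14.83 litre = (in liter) 14.83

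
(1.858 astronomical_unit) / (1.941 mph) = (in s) 3.203e+11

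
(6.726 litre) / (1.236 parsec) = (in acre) 4.358e-23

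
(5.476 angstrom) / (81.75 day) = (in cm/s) 7.753e-15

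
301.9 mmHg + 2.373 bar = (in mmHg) 2082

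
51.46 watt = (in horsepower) 0.06901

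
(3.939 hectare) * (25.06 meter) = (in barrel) 6.209e+06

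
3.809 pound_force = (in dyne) 1.694e+06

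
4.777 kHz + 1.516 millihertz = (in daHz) 477.7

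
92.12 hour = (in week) 0.5483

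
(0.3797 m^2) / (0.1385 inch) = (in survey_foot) 354.1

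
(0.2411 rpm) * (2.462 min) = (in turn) 0.5936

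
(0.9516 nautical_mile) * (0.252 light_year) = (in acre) 1.038e+15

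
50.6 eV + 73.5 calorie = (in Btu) 0.2915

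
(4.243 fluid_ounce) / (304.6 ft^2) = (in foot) 1.455e-05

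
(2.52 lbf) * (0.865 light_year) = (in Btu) 8.695e+13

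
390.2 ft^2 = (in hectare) 0.003625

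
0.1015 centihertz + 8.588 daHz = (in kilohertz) 0.08588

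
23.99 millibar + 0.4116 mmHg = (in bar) 0.02454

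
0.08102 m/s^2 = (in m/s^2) 0.08102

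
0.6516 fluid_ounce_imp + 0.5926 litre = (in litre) 0.6111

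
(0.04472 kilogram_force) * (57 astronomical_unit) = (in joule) 3.74e+12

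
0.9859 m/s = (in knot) 1.916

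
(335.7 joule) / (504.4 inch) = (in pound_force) 5.891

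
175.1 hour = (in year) 0.01999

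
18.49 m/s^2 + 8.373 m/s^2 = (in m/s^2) 26.86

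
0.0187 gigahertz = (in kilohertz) 1.87e+04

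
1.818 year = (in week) 94.8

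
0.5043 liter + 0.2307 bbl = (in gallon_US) 9.823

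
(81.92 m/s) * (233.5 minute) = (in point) 3.253e+09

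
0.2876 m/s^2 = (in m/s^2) 0.2876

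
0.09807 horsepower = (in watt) 73.13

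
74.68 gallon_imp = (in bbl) 2.135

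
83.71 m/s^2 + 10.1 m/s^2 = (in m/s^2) 93.81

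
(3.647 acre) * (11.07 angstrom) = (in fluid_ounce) 0.5525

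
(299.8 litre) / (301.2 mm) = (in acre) 0.000246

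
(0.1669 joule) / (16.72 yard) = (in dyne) 1092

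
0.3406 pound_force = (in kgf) 0.1545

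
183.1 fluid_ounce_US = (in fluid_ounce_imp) 190.6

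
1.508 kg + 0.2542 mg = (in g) 1508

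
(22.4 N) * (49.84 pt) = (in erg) 3.938e+06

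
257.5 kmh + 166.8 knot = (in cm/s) 1.573e+04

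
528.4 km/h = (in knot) 285.3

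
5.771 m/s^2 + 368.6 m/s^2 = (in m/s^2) 374.4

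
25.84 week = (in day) 180.9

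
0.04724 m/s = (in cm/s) 4.724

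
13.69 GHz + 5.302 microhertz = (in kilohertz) 1.369e+07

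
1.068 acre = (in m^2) 4322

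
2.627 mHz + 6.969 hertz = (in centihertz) 697.2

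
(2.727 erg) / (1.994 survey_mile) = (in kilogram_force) 8.665e-12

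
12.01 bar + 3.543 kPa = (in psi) 174.7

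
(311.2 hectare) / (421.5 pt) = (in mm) 2.093e+10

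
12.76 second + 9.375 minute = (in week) 0.0009512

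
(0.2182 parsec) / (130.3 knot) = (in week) 1.661e+08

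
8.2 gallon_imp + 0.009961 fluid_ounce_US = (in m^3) 0.03728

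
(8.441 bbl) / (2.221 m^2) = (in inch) 23.79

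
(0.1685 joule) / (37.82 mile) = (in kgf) 2.823e-07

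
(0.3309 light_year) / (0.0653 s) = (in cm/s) 4.794e+18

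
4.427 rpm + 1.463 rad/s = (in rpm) 18.4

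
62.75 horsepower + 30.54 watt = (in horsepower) 62.79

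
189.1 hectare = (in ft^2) 2.035e+07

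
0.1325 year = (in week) 6.909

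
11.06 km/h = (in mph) 6.872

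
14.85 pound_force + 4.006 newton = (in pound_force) 15.75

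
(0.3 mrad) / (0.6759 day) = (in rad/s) 5.137e-09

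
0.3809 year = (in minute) 2.002e+05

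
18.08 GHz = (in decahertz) 1.808e+09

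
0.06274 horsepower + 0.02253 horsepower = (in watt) 63.59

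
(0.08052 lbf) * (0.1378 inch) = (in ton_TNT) 2.996e-13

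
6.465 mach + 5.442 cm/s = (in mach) 6.465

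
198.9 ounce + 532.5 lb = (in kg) 247.2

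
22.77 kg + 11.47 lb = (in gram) 2.797e+04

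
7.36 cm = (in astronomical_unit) 4.92e-13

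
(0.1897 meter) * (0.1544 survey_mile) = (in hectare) 0.004714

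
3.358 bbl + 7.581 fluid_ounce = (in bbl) 3.359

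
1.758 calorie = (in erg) 7.355e+07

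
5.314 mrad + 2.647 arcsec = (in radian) 0.005327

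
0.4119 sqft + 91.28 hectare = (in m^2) 9.128e+05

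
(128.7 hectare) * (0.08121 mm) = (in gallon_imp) 2.299e+04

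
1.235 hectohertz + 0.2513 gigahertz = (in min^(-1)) 1.508e+10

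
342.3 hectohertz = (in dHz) 3.423e+05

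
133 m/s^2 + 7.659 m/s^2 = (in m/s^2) 140.7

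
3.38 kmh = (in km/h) 3.38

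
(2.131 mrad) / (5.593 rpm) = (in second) 0.003638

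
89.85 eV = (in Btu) 1.364e-20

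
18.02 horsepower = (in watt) 1.344e+04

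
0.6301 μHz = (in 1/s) 6.301e-07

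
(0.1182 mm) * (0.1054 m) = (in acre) 3.079e-09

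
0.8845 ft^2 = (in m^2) 0.08217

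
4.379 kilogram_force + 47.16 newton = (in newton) 90.1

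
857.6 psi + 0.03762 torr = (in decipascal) 5.913e+07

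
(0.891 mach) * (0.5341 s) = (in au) 1.083e-09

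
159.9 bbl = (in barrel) 159.9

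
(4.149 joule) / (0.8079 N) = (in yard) 5.616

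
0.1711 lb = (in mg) 7.761e+04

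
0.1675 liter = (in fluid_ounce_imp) 5.895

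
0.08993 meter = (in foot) 0.295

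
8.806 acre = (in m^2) 3.564e+04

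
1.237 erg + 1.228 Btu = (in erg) 1.296e+10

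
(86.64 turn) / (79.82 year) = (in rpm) 2.065e-06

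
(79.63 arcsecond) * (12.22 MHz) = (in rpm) 4.505e+04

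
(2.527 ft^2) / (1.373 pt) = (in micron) 4.847e+08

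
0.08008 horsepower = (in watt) 59.72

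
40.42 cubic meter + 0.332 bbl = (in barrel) 254.6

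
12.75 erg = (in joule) 1.275e-06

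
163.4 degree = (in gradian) 181.6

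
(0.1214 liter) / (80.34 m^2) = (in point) 0.004283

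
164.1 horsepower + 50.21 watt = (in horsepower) 164.2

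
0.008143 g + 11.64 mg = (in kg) 1.978e-05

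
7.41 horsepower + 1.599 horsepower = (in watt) 6718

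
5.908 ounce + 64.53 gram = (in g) 232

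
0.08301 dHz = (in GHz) 8.301e-12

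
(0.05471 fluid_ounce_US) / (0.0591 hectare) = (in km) 2.738e-12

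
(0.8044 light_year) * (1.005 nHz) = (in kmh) 2.753e+07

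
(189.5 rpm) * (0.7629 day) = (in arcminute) 4.497e+09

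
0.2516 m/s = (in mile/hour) 0.5628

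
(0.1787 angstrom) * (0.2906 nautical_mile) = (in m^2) 9.617e-09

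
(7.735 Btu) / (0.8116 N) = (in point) 2.85e+07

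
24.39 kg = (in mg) 2.439e+07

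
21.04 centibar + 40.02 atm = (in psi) 591.2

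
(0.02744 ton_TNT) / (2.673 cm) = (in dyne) 4.295e+14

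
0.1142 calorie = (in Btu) 0.0004529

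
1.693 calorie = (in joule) 7.084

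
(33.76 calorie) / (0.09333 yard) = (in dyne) 1.655e+08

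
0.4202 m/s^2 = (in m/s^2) 0.4202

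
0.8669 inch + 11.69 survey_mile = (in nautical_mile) 10.16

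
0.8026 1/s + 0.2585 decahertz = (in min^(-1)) 203.3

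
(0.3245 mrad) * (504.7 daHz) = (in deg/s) 93.84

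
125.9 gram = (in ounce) 4.441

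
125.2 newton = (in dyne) 1.252e+07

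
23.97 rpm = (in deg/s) 143.8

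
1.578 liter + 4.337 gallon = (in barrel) 0.1132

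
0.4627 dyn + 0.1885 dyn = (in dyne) 0.6512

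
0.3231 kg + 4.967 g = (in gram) 328.1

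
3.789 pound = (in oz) 60.62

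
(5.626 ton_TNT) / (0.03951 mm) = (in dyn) 5.958e+19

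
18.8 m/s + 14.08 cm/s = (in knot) 36.82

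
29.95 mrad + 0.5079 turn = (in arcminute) 1.107e+04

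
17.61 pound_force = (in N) 78.33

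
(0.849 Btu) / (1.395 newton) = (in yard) 702.2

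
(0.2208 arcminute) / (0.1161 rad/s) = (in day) 6.403e-09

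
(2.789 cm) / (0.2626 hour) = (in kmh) 0.0001062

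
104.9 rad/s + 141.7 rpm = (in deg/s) 6861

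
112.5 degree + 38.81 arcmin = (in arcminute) 6789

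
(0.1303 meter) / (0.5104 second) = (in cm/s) 25.53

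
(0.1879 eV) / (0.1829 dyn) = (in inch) 6.48e-13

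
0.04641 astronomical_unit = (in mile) 4.314e+06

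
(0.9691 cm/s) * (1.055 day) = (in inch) 3.478e+04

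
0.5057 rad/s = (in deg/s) 28.97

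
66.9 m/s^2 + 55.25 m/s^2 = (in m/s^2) 122.2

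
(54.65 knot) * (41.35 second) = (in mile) 0.7224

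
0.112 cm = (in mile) 6.959e-07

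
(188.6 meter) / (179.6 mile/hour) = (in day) 2.719e-05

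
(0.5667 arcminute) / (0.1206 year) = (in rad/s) 4.334e-11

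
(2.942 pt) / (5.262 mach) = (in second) 5.793e-07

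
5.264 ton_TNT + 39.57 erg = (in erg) 2.202e+17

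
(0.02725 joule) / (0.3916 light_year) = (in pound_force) 1.654e-18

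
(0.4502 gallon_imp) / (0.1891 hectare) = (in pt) 0.003068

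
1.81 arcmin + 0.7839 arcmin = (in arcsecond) 155.6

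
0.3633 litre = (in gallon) 0.09597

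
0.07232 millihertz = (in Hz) 7.232e-05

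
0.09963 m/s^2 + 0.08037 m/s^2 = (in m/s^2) 0.18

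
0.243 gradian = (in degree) 0.2187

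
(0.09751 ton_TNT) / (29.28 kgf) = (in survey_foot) 4.662e+06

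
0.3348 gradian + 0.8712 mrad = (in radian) 0.00613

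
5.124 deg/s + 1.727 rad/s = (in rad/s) 1.816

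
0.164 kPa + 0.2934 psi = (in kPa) 2.187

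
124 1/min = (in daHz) 0.2067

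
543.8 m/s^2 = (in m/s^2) 543.8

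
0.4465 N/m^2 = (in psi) 6.476e-05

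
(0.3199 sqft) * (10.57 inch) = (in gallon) 2.108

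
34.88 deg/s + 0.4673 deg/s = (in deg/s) 35.35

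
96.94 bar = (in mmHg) 7.271e+04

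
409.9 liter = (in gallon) 108.3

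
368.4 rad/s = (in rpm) 3518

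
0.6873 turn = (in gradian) 274.9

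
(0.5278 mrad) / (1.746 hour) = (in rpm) 8.019e-07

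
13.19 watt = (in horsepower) 0.01769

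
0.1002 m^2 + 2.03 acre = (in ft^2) 8.843e+04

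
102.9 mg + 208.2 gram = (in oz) 7.348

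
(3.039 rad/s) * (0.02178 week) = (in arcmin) 1.376e+08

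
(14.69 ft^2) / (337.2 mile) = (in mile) 1.563e-09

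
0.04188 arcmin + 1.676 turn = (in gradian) 670.4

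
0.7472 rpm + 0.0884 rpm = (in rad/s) 0.0875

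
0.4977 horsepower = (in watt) 371.1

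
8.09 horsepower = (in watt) 6033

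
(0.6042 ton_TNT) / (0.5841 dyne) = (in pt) 1.227e+18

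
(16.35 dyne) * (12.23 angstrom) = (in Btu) 1.895e-16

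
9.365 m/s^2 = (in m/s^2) 9.365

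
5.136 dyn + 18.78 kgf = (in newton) 184.2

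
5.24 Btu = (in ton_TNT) 1.321e-06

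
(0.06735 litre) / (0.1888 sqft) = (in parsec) 1.244e-19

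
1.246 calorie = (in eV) 3.254e+19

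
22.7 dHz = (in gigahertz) 2.27e-09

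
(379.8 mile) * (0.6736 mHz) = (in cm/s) 4.117e+04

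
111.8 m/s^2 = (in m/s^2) 111.8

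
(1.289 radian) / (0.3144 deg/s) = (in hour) 0.06525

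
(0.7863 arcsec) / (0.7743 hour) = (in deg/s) 7.836e-08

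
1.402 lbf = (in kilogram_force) 0.6359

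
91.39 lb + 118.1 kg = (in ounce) 5628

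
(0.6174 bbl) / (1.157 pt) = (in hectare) 0.02405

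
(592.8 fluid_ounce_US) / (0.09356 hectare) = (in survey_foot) 6.148e-05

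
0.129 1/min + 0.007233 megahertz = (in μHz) 7.233e+09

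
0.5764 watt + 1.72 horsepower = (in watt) 1283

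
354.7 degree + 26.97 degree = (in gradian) 424.1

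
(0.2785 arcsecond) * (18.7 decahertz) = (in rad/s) 0.0002525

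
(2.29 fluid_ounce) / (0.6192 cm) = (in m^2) 0.01094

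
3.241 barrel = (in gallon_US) 136.1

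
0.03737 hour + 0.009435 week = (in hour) 1.622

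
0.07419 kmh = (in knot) 0.04006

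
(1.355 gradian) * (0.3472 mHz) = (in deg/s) 0.0004234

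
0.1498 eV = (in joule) 2.4e-20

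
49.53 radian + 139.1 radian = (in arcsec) 3.891e+07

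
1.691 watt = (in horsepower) 0.002268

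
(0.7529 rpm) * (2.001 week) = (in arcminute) 3.28e+08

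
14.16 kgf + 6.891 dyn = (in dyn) 1.389e+07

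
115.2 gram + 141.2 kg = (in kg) 141.3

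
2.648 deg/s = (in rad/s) 0.04622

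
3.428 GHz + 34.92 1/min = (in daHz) 3.428e+08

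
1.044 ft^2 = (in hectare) 9.699e-06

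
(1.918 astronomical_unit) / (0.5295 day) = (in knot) 1.219e+07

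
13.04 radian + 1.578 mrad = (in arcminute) 4.483e+04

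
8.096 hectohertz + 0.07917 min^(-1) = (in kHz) 0.8096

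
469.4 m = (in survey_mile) 0.2917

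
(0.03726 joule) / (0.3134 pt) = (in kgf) 34.37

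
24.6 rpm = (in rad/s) 2.576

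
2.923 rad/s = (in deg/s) 167.5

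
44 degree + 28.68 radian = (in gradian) 1875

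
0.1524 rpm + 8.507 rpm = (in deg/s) 51.96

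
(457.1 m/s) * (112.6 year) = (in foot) 5.325e+12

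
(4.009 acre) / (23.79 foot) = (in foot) 7341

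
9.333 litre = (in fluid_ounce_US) 315.6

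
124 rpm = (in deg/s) 744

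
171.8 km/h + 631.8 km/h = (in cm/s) 2.232e+04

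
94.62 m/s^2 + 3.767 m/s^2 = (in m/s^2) 98.39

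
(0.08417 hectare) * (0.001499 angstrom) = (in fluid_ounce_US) 4.266e-06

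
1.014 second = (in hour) 0.0002817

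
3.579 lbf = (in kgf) 1.623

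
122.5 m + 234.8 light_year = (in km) 2.221e+15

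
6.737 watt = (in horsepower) 0.009034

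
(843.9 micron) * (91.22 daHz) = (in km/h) 2.771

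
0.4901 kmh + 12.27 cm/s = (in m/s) 0.2588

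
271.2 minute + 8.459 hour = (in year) 0.001482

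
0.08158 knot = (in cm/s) 4.197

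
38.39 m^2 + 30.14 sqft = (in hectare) 0.004119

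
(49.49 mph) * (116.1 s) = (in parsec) 8.324e-14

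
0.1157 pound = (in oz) 1.851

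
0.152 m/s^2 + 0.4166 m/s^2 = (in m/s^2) 0.5686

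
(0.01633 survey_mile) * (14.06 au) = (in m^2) 5.528e+13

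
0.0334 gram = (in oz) 0.001178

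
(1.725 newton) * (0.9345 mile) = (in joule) 2594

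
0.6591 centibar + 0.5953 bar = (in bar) 0.6019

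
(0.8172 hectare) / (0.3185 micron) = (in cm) 2.566e+12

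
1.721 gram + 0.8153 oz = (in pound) 0.05475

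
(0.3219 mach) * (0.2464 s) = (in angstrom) 2.701e+11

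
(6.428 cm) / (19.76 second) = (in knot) 0.006323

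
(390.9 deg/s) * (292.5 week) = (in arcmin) 4.149e+12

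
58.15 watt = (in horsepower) 0.07798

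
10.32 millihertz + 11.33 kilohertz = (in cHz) 1.133e+06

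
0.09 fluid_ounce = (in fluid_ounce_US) 0.09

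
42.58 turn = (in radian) 267.5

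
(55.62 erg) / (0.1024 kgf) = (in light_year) 5.854e-22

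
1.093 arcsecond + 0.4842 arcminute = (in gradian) 0.009304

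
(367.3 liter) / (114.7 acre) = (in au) 5.289e-18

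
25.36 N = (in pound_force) 5.701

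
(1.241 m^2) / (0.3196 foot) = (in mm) 1.274e+04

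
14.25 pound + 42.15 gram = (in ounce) 229.5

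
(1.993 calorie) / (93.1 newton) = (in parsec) 2.903e-18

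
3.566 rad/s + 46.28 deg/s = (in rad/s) 4.374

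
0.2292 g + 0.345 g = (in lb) 0.001266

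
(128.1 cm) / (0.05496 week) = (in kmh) 0.0001387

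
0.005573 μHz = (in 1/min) 3.344e-07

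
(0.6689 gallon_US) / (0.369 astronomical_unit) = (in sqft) 4.937e-13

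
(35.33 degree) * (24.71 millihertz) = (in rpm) 0.1455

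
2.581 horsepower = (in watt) 1925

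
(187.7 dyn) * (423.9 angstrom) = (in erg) 0.0007957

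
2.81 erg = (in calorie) 6.716e-08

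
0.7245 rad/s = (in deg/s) 41.51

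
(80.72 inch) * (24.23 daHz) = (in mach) 1.459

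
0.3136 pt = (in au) 7.395e-16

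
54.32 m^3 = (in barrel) 341.7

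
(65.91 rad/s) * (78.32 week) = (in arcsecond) 6.44e+14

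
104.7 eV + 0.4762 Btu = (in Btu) 0.4762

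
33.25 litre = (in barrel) 0.2091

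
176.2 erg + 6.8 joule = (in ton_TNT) 1.625e-09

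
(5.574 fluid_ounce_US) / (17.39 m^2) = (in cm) 0.0009479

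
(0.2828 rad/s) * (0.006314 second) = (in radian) 0.001786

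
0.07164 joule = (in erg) 7.164e+05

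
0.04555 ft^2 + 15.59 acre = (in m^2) 6.309e+04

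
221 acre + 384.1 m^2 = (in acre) 221.1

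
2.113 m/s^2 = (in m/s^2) 2.113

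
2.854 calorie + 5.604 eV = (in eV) 7.453e+19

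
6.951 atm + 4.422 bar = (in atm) 11.32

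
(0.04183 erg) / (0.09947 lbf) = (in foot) 3.102e-08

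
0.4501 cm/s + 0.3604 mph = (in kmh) 0.5962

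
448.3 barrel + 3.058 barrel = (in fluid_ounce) 2.427e+06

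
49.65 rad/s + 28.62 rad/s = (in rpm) 747.4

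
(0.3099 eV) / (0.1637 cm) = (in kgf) 3.093e-18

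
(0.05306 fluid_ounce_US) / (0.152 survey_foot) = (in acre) 8.369e-09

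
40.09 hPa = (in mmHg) 30.07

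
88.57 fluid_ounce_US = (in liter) 2.619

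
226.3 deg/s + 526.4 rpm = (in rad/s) 59.07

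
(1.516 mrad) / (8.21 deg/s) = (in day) 1.225e-07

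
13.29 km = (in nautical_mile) 7.176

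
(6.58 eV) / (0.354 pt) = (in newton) 8.442e-15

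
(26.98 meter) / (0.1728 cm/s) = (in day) 0.1807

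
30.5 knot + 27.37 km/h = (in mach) 0.06841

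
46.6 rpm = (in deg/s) 279.6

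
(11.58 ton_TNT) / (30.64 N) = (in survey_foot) 5.188e+09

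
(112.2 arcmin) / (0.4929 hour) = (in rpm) 0.0001756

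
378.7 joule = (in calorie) 90.51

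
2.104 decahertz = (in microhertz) 2.104e+07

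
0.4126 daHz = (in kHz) 0.004126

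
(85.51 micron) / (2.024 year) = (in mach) 3.934e-15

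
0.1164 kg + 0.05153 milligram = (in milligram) 1.164e+05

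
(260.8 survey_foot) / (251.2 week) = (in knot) 1.017e-06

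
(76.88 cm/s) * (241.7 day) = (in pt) 4.551e+10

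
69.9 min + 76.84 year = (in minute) 4.039e+07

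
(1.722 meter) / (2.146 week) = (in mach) 3.896e-09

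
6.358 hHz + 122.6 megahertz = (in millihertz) 1.226e+11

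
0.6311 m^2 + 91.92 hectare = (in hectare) 91.92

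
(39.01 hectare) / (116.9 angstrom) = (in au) 223.1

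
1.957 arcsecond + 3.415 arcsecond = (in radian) 2.604e-05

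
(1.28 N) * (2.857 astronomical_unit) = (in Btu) 5.185e+08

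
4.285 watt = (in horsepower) 0.005746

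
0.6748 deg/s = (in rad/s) 0.01178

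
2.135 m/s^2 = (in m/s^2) 2.135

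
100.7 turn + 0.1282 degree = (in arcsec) 1.305e+08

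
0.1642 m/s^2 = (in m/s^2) 0.1642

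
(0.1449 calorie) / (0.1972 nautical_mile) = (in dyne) 166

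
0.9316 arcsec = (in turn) 7.188e-07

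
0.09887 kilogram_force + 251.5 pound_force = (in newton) 1120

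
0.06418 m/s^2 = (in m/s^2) 0.06418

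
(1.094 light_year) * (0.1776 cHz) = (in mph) 4.112e+13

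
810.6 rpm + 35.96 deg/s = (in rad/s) 85.51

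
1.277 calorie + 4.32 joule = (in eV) 6.031e+19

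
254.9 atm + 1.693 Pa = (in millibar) 2.583e+05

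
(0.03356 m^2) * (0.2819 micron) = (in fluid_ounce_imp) 0.000333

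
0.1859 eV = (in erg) 2.978e-13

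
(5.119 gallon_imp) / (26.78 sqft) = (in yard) 0.01023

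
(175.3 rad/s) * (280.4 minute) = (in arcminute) 1.014e+10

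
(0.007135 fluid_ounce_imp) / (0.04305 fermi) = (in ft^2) 5.069e+10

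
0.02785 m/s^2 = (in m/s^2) 0.02785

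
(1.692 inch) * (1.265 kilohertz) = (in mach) 0.1597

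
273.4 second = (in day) 0.003164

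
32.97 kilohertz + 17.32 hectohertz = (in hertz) 3.47e+04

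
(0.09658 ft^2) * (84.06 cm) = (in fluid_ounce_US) 255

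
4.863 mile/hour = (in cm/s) 217.4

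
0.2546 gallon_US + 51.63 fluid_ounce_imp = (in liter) 2.431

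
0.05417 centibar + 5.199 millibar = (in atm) 0.005666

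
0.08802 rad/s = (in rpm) 0.8405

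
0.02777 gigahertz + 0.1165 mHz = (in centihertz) 2.777e+09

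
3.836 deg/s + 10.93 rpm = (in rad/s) 1.212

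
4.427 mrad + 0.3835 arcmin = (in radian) 0.004539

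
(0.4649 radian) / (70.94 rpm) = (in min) 0.001043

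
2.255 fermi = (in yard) 2.466e-15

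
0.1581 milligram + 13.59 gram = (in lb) 0.02996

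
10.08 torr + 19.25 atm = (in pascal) 1.952e+06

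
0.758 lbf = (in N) 3.372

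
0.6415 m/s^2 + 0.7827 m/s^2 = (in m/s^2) 1.424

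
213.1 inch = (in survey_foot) 17.76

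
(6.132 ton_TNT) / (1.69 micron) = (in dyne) 1.518e+21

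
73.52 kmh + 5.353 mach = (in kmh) 6635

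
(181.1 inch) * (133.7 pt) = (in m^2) 0.217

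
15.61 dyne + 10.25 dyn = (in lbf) 5.814e-05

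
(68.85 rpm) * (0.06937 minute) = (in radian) 30.01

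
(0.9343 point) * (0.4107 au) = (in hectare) 2025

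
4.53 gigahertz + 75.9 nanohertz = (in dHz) 4.53e+10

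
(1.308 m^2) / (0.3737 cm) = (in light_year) 3.7e-14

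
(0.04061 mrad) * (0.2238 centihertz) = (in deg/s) 5.207e-06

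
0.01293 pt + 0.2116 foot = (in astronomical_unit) 4.312e-13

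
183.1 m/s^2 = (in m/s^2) 183.1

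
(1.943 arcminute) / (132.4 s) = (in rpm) 4.076e-05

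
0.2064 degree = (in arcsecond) 743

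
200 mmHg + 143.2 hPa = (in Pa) 4.098e+04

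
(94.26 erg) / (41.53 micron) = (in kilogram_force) 0.02314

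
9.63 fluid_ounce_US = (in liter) 0.2848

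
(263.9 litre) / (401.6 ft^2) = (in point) 20.05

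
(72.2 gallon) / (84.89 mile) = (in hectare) 2.001e-10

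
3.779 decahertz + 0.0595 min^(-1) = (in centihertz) 3779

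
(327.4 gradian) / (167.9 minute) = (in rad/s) 0.0005105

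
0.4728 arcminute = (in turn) 2.189e-05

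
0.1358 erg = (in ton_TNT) 3.246e-18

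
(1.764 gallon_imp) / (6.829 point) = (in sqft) 35.83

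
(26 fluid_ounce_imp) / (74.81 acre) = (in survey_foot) 8.006e-09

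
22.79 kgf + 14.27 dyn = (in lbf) 50.24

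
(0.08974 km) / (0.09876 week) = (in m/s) 0.001502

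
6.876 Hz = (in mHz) 6876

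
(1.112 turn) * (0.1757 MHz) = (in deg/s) 7.034e+07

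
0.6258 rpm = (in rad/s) 0.06553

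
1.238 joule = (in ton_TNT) 2.959e-10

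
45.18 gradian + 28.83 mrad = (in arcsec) 1.523e+05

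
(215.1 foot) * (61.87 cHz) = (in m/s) 40.56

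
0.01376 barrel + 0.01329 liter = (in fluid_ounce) 74.42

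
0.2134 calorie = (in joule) 0.8929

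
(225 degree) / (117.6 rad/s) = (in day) 3.865e-07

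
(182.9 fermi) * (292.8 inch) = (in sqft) 1.464e-11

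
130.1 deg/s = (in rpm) 21.68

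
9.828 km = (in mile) 6.107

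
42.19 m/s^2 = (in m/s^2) 42.19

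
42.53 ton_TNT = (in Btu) 1.687e+08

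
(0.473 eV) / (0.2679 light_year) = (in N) 2.99e-35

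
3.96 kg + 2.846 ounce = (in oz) 142.5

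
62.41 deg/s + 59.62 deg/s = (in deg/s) 122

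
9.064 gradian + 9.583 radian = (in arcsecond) 2.006e+06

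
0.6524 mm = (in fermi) 6.524e+11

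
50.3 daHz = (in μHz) 5.03e+08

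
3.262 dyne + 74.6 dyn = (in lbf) 0.000175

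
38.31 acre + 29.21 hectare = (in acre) 110.5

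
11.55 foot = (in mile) 0.002188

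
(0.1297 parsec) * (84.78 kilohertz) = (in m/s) 3.393e+20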